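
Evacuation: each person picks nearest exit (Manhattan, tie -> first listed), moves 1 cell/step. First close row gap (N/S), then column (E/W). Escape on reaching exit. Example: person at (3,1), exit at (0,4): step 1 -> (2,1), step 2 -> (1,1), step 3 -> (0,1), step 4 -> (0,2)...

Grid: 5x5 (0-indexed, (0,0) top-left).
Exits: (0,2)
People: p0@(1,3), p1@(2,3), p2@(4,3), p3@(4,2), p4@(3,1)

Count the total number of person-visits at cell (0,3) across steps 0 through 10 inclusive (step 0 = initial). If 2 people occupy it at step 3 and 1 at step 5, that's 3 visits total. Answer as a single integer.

Answer: 3

Derivation:
Step 0: p0@(1,3) p1@(2,3) p2@(4,3) p3@(4,2) p4@(3,1) -> at (0,3): 0 [-], cum=0
Step 1: p0@(0,3) p1@(1,3) p2@(3,3) p3@(3,2) p4@(2,1) -> at (0,3): 1 [p0], cum=1
Step 2: p0@ESC p1@(0,3) p2@(2,3) p3@(2,2) p4@(1,1) -> at (0,3): 1 [p1], cum=2
Step 3: p0@ESC p1@ESC p2@(1,3) p3@(1,2) p4@(0,1) -> at (0,3): 0 [-], cum=2
Step 4: p0@ESC p1@ESC p2@(0,3) p3@ESC p4@ESC -> at (0,3): 1 [p2], cum=3
Step 5: p0@ESC p1@ESC p2@ESC p3@ESC p4@ESC -> at (0,3): 0 [-], cum=3
Total visits = 3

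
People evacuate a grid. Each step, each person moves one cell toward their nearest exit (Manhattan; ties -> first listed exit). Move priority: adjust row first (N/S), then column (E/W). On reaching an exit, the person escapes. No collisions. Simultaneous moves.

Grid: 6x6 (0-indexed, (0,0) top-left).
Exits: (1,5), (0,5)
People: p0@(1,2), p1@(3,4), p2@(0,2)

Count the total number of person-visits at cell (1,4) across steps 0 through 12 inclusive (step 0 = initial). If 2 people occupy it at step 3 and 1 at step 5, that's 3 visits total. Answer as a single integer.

Answer: 2

Derivation:
Step 0: p0@(1,2) p1@(3,4) p2@(0,2) -> at (1,4): 0 [-], cum=0
Step 1: p0@(1,3) p1@(2,4) p2@(0,3) -> at (1,4): 0 [-], cum=0
Step 2: p0@(1,4) p1@(1,4) p2@(0,4) -> at (1,4): 2 [p0,p1], cum=2
Step 3: p0@ESC p1@ESC p2@ESC -> at (1,4): 0 [-], cum=2
Total visits = 2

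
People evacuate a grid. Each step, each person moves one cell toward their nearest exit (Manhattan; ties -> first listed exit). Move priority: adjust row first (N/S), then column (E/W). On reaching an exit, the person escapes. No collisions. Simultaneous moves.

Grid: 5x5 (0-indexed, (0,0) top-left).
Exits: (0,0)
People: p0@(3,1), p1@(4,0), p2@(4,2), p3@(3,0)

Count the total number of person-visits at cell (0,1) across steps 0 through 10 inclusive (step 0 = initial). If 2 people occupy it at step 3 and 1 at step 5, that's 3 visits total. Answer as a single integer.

Step 0: p0@(3,1) p1@(4,0) p2@(4,2) p3@(3,0) -> at (0,1): 0 [-], cum=0
Step 1: p0@(2,1) p1@(3,0) p2@(3,2) p3@(2,0) -> at (0,1): 0 [-], cum=0
Step 2: p0@(1,1) p1@(2,0) p2@(2,2) p3@(1,0) -> at (0,1): 0 [-], cum=0
Step 3: p0@(0,1) p1@(1,0) p2@(1,2) p3@ESC -> at (0,1): 1 [p0], cum=1
Step 4: p0@ESC p1@ESC p2@(0,2) p3@ESC -> at (0,1): 0 [-], cum=1
Step 5: p0@ESC p1@ESC p2@(0,1) p3@ESC -> at (0,1): 1 [p2], cum=2
Step 6: p0@ESC p1@ESC p2@ESC p3@ESC -> at (0,1): 0 [-], cum=2
Total visits = 2

Answer: 2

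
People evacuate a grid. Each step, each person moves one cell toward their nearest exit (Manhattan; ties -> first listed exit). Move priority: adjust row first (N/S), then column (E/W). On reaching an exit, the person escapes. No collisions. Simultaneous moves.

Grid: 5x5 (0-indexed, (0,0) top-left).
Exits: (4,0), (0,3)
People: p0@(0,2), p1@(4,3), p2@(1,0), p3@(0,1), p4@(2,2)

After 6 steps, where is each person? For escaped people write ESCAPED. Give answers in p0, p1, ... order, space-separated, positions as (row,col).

Step 1: p0:(0,2)->(0,3)->EXIT | p1:(4,3)->(4,2) | p2:(1,0)->(2,0) | p3:(0,1)->(0,2) | p4:(2,2)->(1,2)
Step 2: p0:escaped | p1:(4,2)->(4,1) | p2:(2,0)->(3,0) | p3:(0,2)->(0,3)->EXIT | p4:(1,2)->(0,2)
Step 3: p0:escaped | p1:(4,1)->(4,0)->EXIT | p2:(3,0)->(4,0)->EXIT | p3:escaped | p4:(0,2)->(0,3)->EXIT

ESCAPED ESCAPED ESCAPED ESCAPED ESCAPED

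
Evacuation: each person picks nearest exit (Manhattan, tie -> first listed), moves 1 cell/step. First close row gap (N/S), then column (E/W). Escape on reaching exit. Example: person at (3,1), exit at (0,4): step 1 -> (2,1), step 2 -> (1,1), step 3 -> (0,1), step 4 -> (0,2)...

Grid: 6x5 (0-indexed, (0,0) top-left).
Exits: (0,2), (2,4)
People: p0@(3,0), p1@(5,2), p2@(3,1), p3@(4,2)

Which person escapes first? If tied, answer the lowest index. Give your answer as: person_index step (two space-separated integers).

Step 1: p0:(3,0)->(2,0) | p1:(5,2)->(4,2) | p2:(3,1)->(2,1) | p3:(4,2)->(3,2)
Step 2: p0:(2,0)->(1,0) | p1:(4,2)->(3,2) | p2:(2,1)->(1,1) | p3:(3,2)->(2,2)
Step 3: p0:(1,0)->(0,0) | p1:(3,2)->(2,2) | p2:(1,1)->(0,1) | p3:(2,2)->(1,2)
Step 4: p0:(0,0)->(0,1) | p1:(2,2)->(1,2) | p2:(0,1)->(0,2)->EXIT | p3:(1,2)->(0,2)->EXIT
Step 5: p0:(0,1)->(0,2)->EXIT | p1:(1,2)->(0,2)->EXIT | p2:escaped | p3:escaped
Exit steps: [5, 5, 4, 4]
First to escape: p2 at step 4

Answer: 2 4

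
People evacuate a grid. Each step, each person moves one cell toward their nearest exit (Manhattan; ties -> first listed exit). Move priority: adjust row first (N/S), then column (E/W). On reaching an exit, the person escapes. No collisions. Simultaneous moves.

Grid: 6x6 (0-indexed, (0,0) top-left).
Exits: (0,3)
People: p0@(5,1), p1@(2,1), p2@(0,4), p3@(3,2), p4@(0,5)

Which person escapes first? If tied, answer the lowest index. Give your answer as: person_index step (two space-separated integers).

Step 1: p0:(5,1)->(4,1) | p1:(2,1)->(1,1) | p2:(0,4)->(0,3)->EXIT | p3:(3,2)->(2,2) | p4:(0,5)->(0,4)
Step 2: p0:(4,1)->(3,1) | p1:(1,1)->(0,1) | p2:escaped | p3:(2,2)->(1,2) | p4:(0,4)->(0,3)->EXIT
Step 3: p0:(3,1)->(2,1) | p1:(0,1)->(0,2) | p2:escaped | p3:(1,2)->(0,2) | p4:escaped
Step 4: p0:(2,1)->(1,1) | p1:(0,2)->(0,3)->EXIT | p2:escaped | p3:(0,2)->(0,3)->EXIT | p4:escaped
Step 5: p0:(1,1)->(0,1) | p1:escaped | p2:escaped | p3:escaped | p4:escaped
Step 6: p0:(0,1)->(0,2) | p1:escaped | p2:escaped | p3:escaped | p4:escaped
Step 7: p0:(0,2)->(0,3)->EXIT | p1:escaped | p2:escaped | p3:escaped | p4:escaped
Exit steps: [7, 4, 1, 4, 2]
First to escape: p2 at step 1

Answer: 2 1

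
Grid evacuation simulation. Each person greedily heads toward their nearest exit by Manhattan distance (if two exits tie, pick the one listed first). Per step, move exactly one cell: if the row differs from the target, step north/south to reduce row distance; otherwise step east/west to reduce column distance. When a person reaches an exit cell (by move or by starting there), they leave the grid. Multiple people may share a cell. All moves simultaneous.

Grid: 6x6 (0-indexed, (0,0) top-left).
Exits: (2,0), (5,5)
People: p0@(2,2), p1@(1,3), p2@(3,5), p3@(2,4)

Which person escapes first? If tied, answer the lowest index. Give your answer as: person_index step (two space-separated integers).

Step 1: p0:(2,2)->(2,1) | p1:(1,3)->(2,3) | p2:(3,5)->(4,5) | p3:(2,4)->(2,3)
Step 2: p0:(2,1)->(2,0)->EXIT | p1:(2,3)->(2,2) | p2:(4,5)->(5,5)->EXIT | p3:(2,3)->(2,2)
Step 3: p0:escaped | p1:(2,2)->(2,1) | p2:escaped | p3:(2,2)->(2,1)
Step 4: p0:escaped | p1:(2,1)->(2,0)->EXIT | p2:escaped | p3:(2,1)->(2,0)->EXIT
Exit steps: [2, 4, 2, 4]
First to escape: p0 at step 2

Answer: 0 2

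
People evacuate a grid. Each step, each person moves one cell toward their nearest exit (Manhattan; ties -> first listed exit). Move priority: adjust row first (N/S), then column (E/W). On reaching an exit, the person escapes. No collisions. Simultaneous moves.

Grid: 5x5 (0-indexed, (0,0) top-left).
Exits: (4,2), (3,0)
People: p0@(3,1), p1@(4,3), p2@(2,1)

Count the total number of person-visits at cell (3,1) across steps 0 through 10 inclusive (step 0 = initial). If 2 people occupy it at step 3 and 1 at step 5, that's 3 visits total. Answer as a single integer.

Step 0: p0@(3,1) p1@(4,3) p2@(2,1) -> at (3,1): 1 [p0], cum=1
Step 1: p0@ESC p1@ESC p2@(3,1) -> at (3,1): 1 [p2], cum=2
Step 2: p0@ESC p1@ESC p2@ESC -> at (3,1): 0 [-], cum=2
Total visits = 2

Answer: 2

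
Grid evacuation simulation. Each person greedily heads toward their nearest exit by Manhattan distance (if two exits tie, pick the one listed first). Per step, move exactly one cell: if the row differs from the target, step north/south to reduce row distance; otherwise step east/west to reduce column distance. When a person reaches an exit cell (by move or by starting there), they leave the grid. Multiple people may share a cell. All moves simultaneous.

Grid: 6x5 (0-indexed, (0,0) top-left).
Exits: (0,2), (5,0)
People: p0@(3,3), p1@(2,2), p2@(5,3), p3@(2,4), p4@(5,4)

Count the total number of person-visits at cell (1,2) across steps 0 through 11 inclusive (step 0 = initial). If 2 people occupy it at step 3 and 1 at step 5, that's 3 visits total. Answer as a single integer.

Step 0: p0@(3,3) p1@(2,2) p2@(5,3) p3@(2,4) p4@(5,4) -> at (1,2): 0 [-], cum=0
Step 1: p0@(2,3) p1@(1,2) p2@(5,2) p3@(1,4) p4@(5,3) -> at (1,2): 1 [p1], cum=1
Step 2: p0@(1,3) p1@ESC p2@(5,1) p3@(0,4) p4@(5,2) -> at (1,2): 0 [-], cum=1
Step 3: p0@(0,3) p1@ESC p2@ESC p3@(0,3) p4@(5,1) -> at (1,2): 0 [-], cum=1
Step 4: p0@ESC p1@ESC p2@ESC p3@ESC p4@ESC -> at (1,2): 0 [-], cum=1
Total visits = 1

Answer: 1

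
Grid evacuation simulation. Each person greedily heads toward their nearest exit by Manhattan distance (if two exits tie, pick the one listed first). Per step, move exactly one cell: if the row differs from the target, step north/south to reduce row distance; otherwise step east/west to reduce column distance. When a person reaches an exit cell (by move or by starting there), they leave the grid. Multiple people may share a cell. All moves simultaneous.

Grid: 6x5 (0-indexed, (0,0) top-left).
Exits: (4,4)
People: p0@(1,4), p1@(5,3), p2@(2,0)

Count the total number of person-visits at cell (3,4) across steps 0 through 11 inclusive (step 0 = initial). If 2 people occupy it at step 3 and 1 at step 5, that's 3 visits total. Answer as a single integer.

Answer: 1

Derivation:
Step 0: p0@(1,4) p1@(5,3) p2@(2,0) -> at (3,4): 0 [-], cum=0
Step 1: p0@(2,4) p1@(4,3) p2@(3,0) -> at (3,4): 0 [-], cum=0
Step 2: p0@(3,4) p1@ESC p2@(4,0) -> at (3,4): 1 [p0], cum=1
Step 3: p0@ESC p1@ESC p2@(4,1) -> at (3,4): 0 [-], cum=1
Step 4: p0@ESC p1@ESC p2@(4,2) -> at (3,4): 0 [-], cum=1
Step 5: p0@ESC p1@ESC p2@(4,3) -> at (3,4): 0 [-], cum=1
Step 6: p0@ESC p1@ESC p2@ESC -> at (3,4): 0 [-], cum=1
Total visits = 1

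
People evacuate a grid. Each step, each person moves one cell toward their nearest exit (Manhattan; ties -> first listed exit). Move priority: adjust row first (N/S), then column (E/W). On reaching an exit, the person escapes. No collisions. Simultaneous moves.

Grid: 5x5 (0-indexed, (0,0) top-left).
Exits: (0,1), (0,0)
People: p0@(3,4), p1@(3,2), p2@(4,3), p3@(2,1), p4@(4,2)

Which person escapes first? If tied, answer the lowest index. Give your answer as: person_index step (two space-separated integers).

Step 1: p0:(3,4)->(2,4) | p1:(3,2)->(2,2) | p2:(4,3)->(3,3) | p3:(2,1)->(1,1) | p4:(4,2)->(3,2)
Step 2: p0:(2,4)->(1,4) | p1:(2,2)->(1,2) | p2:(3,3)->(2,3) | p3:(1,1)->(0,1)->EXIT | p4:(3,2)->(2,2)
Step 3: p0:(1,4)->(0,4) | p1:(1,2)->(0,2) | p2:(2,3)->(1,3) | p3:escaped | p4:(2,2)->(1,2)
Step 4: p0:(0,4)->(0,3) | p1:(0,2)->(0,1)->EXIT | p2:(1,3)->(0,3) | p3:escaped | p4:(1,2)->(0,2)
Step 5: p0:(0,3)->(0,2) | p1:escaped | p2:(0,3)->(0,2) | p3:escaped | p4:(0,2)->(0,1)->EXIT
Step 6: p0:(0,2)->(0,1)->EXIT | p1:escaped | p2:(0,2)->(0,1)->EXIT | p3:escaped | p4:escaped
Exit steps: [6, 4, 6, 2, 5]
First to escape: p3 at step 2

Answer: 3 2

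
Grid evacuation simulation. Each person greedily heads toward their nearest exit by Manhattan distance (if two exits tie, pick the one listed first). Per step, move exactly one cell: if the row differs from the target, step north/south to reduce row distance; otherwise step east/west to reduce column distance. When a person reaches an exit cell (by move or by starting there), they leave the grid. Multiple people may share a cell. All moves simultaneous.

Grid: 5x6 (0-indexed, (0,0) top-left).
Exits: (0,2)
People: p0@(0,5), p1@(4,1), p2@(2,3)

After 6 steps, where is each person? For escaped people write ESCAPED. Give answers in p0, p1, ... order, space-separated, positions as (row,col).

Step 1: p0:(0,5)->(0,4) | p1:(4,1)->(3,1) | p2:(2,3)->(1,3)
Step 2: p0:(0,4)->(0,3) | p1:(3,1)->(2,1) | p2:(1,3)->(0,3)
Step 3: p0:(0,3)->(0,2)->EXIT | p1:(2,1)->(1,1) | p2:(0,3)->(0,2)->EXIT
Step 4: p0:escaped | p1:(1,1)->(0,1) | p2:escaped
Step 5: p0:escaped | p1:(0,1)->(0,2)->EXIT | p2:escaped

ESCAPED ESCAPED ESCAPED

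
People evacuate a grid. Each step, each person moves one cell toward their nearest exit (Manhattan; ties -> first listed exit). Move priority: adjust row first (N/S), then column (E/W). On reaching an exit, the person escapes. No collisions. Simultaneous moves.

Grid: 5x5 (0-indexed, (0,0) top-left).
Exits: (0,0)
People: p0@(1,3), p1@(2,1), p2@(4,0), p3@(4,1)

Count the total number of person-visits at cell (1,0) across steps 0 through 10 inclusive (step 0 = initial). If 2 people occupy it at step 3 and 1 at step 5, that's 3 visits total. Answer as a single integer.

Step 0: p0@(1,3) p1@(2,1) p2@(4,0) p3@(4,1) -> at (1,0): 0 [-], cum=0
Step 1: p0@(0,3) p1@(1,1) p2@(3,0) p3@(3,1) -> at (1,0): 0 [-], cum=0
Step 2: p0@(0,2) p1@(0,1) p2@(2,0) p3@(2,1) -> at (1,0): 0 [-], cum=0
Step 3: p0@(0,1) p1@ESC p2@(1,0) p3@(1,1) -> at (1,0): 1 [p2], cum=1
Step 4: p0@ESC p1@ESC p2@ESC p3@(0,1) -> at (1,0): 0 [-], cum=1
Step 5: p0@ESC p1@ESC p2@ESC p3@ESC -> at (1,0): 0 [-], cum=1
Total visits = 1

Answer: 1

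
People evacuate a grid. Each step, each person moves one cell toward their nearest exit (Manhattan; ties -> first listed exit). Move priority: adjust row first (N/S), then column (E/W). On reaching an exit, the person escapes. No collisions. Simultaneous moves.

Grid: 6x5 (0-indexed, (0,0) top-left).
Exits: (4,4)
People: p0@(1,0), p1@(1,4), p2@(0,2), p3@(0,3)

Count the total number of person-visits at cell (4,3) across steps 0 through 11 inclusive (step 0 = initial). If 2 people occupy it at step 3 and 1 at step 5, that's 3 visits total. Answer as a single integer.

Answer: 3

Derivation:
Step 0: p0@(1,0) p1@(1,4) p2@(0,2) p3@(0,3) -> at (4,3): 0 [-], cum=0
Step 1: p0@(2,0) p1@(2,4) p2@(1,2) p3@(1,3) -> at (4,3): 0 [-], cum=0
Step 2: p0@(3,0) p1@(3,4) p2@(2,2) p3@(2,3) -> at (4,3): 0 [-], cum=0
Step 3: p0@(4,0) p1@ESC p2@(3,2) p3@(3,3) -> at (4,3): 0 [-], cum=0
Step 4: p0@(4,1) p1@ESC p2@(4,2) p3@(4,3) -> at (4,3): 1 [p3], cum=1
Step 5: p0@(4,2) p1@ESC p2@(4,3) p3@ESC -> at (4,3): 1 [p2], cum=2
Step 6: p0@(4,3) p1@ESC p2@ESC p3@ESC -> at (4,3): 1 [p0], cum=3
Step 7: p0@ESC p1@ESC p2@ESC p3@ESC -> at (4,3): 0 [-], cum=3
Total visits = 3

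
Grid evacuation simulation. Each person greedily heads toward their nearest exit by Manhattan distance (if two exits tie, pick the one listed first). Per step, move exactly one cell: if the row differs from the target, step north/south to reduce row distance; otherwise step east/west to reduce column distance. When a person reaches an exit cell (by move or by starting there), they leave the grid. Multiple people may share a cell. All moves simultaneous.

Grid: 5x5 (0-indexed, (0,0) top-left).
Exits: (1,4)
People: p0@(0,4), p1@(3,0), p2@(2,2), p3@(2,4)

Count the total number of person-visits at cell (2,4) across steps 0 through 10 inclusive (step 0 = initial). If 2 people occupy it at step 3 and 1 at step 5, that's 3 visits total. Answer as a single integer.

Step 0: p0@(0,4) p1@(3,0) p2@(2,2) p3@(2,4) -> at (2,4): 1 [p3], cum=1
Step 1: p0@ESC p1@(2,0) p2@(1,2) p3@ESC -> at (2,4): 0 [-], cum=1
Step 2: p0@ESC p1@(1,0) p2@(1,3) p3@ESC -> at (2,4): 0 [-], cum=1
Step 3: p0@ESC p1@(1,1) p2@ESC p3@ESC -> at (2,4): 0 [-], cum=1
Step 4: p0@ESC p1@(1,2) p2@ESC p3@ESC -> at (2,4): 0 [-], cum=1
Step 5: p0@ESC p1@(1,3) p2@ESC p3@ESC -> at (2,4): 0 [-], cum=1
Step 6: p0@ESC p1@ESC p2@ESC p3@ESC -> at (2,4): 0 [-], cum=1
Total visits = 1

Answer: 1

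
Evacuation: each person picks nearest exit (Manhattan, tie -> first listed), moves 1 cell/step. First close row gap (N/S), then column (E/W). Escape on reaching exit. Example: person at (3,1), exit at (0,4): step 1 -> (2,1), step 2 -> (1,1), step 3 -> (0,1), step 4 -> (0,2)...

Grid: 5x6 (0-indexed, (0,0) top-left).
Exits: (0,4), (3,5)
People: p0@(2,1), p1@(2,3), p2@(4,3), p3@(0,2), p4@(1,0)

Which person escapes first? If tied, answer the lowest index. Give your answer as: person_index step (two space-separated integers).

Step 1: p0:(2,1)->(1,1) | p1:(2,3)->(1,3) | p2:(4,3)->(3,3) | p3:(0,2)->(0,3) | p4:(1,0)->(0,0)
Step 2: p0:(1,1)->(0,1) | p1:(1,3)->(0,3) | p2:(3,3)->(3,4) | p3:(0,3)->(0,4)->EXIT | p4:(0,0)->(0,1)
Step 3: p0:(0,1)->(0,2) | p1:(0,3)->(0,4)->EXIT | p2:(3,4)->(3,5)->EXIT | p3:escaped | p4:(0,1)->(0,2)
Step 4: p0:(0,2)->(0,3) | p1:escaped | p2:escaped | p3:escaped | p4:(0,2)->(0,3)
Step 5: p0:(0,3)->(0,4)->EXIT | p1:escaped | p2:escaped | p3:escaped | p4:(0,3)->(0,4)->EXIT
Exit steps: [5, 3, 3, 2, 5]
First to escape: p3 at step 2

Answer: 3 2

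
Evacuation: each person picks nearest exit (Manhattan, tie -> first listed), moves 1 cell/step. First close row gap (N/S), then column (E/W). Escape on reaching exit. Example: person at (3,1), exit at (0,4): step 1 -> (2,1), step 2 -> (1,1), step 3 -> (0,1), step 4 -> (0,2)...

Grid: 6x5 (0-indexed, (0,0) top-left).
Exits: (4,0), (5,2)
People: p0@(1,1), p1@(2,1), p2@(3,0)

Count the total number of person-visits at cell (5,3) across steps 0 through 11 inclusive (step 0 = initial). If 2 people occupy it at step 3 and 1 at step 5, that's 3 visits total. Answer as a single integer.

Step 0: p0@(1,1) p1@(2,1) p2@(3,0) -> at (5,3): 0 [-], cum=0
Step 1: p0@(2,1) p1@(3,1) p2@ESC -> at (5,3): 0 [-], cum=0
Step 2: p0@(3,1) p1@(4,1) p2@ESC -> at (5,3): 0 [-], cum=0
Step 3: p0@(4,1) p1@ESC p2@ESC -> at (5,3): 0 [-], cum=0
Step 4: p0@ESC p1@ESC p2@ESC -> at (5,3): 0 [-], cum=0
Total visits = 0

Answer: 0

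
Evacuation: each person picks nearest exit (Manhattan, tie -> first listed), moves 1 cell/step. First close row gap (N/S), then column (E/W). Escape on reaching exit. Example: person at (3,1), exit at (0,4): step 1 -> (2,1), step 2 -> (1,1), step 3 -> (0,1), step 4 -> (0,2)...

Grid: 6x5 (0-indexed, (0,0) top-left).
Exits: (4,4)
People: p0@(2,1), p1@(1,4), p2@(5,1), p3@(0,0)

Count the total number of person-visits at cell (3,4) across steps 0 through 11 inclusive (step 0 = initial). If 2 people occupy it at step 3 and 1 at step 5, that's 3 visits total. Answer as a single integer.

Answer: 1

Derivation:
Step 0: p0@(2,1) p1@(1,4) p2@(5,1) p3@(0,0) -> at (3,4): 0 [-], cum=0
Step 1: p0@(3,1) p1@(2,4) p2@(4,1) p3@(1,0) -> at (3,4): 0 [-], cum=0
Step 2: p0@(4,1) p1@(3,4) p2@(4,2) p3@(2,0) -> at (3,4): 1 [p1], cum=1
Step 3: p0@(4,2) p1@ESC p2@(4,3) p3@(3,0) -> at (3,4): 0 [-], cum=1
Step 4: p0@(4,3) p1@ESC p2@ESC p3@(4,0) -> at (3,4): 0 [-], cum=1
Step 5: p0@ESC p1@ESC p2@ESC p3@(4,1) -> at (3,4): 0 [-], cum=1
Step 6: p0@ESC p1@ESC p2@ESC p3@(4,2) -> at (3,4): 0 [-], cum=1
Step 7: p0@ESC p1@ESC p2@ESC p3@(4,3) -> at (3,4): 0 [-], cum=1
Step 8: p0@ESC p1@ESC p2@ESC p3@ESC -> at (3,4): 0 [-], cum=1
Total visits = 1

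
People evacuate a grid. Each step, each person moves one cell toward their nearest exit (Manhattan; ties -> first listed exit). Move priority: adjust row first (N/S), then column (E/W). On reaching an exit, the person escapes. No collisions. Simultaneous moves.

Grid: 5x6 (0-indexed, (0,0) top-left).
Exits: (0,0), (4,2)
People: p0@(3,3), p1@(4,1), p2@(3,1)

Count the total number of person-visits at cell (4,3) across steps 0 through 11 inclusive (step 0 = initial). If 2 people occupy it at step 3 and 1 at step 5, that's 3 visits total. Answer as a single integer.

Answer: 1

Derivation:
Step 0: p0@(3,3) p1@(4,1) p2@(3,1) -> at (4,3): 0 [-], cum=0
Step 1: p0@(4,3) p1@ESC p2@(4,1) -> at (4,3): 1 [p0], cum=1
Step 2: p0@ESC p1@ESC p2@ESC -> at (4,3): 0 [-], cum=1
Total visits = 1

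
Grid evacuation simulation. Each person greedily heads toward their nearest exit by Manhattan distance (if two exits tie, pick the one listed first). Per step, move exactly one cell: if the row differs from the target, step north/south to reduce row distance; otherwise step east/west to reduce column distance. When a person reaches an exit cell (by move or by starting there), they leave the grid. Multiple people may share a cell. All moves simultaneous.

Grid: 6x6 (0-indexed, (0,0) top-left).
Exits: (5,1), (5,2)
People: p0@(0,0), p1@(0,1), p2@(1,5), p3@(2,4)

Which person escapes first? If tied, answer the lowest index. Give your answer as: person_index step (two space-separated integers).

Step 1: p0:(0,0)->(1,0) | p1:(0,1)->(1,1) | p2:(1,5)->(2,5) | p3:(2,4)->(3,4)
Step 2: p0:(1,0)->(2,0) | p1:(1,1)->(2,1) | p2:(2,5)->(3,5) | p3:(3,4)->(4,4)
Step 3: p0:(2,0)->(3,0) | p1:(2,1)->(3,1) | p2:(3,5)->(4,5) | p3:(4,4)->(5,4)
Step 4: p0:(3,0)->(4,0) | p1:(3,1)->(4,1) | p2:(4,5)->(5,5) | p3:(5,4)->(5,3)
Step 5: p0:(4,0)->(5,0) | p1:(4,1)->(5,1)->EXIT | p2:(5,5)->(5,4) | p3:(5,3)->(5,2)->EXIT
Step 6: p0:(5,0)->(5,1)->EXIT | p1:escaped | p2:(5,4)->(5,3) | p3:escaped
Step 7: p0:escaped | p1:escaped | p2:(5,3)->(5,2)->EXIT | p3:escaped
Exit steps: [6, 5, 7, 5]
First to escape: p1 at step 5

Answer: 1 5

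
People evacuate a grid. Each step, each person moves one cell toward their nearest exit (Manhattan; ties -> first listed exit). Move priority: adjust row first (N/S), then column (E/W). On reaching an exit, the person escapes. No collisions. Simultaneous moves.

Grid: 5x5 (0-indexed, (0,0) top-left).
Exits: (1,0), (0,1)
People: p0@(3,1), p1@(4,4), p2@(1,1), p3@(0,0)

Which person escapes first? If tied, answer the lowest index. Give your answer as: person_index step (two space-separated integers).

Step 1: p0:(3,1)->(2,1) | p1:(4,4)->(3,4) | p2:(1,1)->(1,0)->EXIT | p3:(0,0)->(1,0)->EXIT
Step 2: p0:(2,1)->(1,1) | p1:(3,4)->(2,4) | p2:escaped | p3:escaped
Step 3: p0:(1,1)->(1,0)->EXIT | p1:(2,4)->(1,4) | p2:escaped | p3:escaped
Step 4: p0:escaped | p1:(1,4)->(1,3) | p2:escaped | p3:escaped
Step 5: p0:escaped | p1:(1,3)->(1,2) | p2:escaped | p3:escaped
Step 6: p0:escaped | p1:(1,2)->(1,1) | p2:escaped | p3:escaped
Step 7: p0:escaped | p1:(1,1)->(1,0)->EXIT | p2:escaped | p3:escaped
Exit steps: [3, 7, 1, 1]
First to escape: p2 at step 1

Answer: 2 1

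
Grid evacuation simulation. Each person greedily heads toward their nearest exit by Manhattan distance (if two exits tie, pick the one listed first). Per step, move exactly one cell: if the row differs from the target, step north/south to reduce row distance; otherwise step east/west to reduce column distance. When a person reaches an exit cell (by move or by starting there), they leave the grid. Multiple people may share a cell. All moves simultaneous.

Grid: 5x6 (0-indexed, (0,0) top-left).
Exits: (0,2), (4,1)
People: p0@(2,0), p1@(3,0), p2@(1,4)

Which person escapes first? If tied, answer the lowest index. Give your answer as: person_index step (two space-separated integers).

Step 1: p0:(2,0)->(3,0) | p1:(3,0)->(4,0) | p2:(1,4)->(0,4)
Step 2: p0:(3,0)->(4,0) | p1:(4,0)->(4,1)->EXIT | p2:(0,4)->(0,3)
Step 3: p0:(4,0)->(4,1)->EXIT | p1:escaped | p2:(0,3)->(0,2)->EXIT
Exit steps: [3, 2, 3]
First to escape: p1 at step 2

Answer: 1 2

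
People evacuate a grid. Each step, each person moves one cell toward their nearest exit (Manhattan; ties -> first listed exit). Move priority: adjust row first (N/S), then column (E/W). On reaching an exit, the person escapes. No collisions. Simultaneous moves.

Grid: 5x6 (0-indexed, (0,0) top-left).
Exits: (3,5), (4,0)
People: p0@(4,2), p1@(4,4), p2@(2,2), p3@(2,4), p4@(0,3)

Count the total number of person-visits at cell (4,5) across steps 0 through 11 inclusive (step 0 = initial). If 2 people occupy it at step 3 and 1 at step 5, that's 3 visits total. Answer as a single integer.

Step 0: p0@(4,2) p1@(4,4) p2@(2,2) p3@(2,4) p4@(0,3) -> at (4,5): 0 [-], cum=0
Step 1: p0@(4,1) p1@(3,4) p2@(3,2) p3@(3,4) p4@(1,3) -> at (4,5): 0 [-], cum=0
Step 2: p0@ESC p1@ESC p2@(3,3) p3@ESC p4@(2,3) -> at (4,5): 0 [-], cum=0
Step 3: p0@ESC p1@ESC p2@(3,4) p3@ESC p4@(3,3) -> at (4,5): 0 [-], cum=0
Step 4: p0@ESC p1@ESC p2@ESC p3@ESC p4@(3,4) -> at (4,5): 0 [-], cum=0
Step 5: p0@ESC p1@ESC p2@ESC p3@ESC p4@ESC -> at (4,5): 0 [-], cum=0
Total visits = 0

Answer: 0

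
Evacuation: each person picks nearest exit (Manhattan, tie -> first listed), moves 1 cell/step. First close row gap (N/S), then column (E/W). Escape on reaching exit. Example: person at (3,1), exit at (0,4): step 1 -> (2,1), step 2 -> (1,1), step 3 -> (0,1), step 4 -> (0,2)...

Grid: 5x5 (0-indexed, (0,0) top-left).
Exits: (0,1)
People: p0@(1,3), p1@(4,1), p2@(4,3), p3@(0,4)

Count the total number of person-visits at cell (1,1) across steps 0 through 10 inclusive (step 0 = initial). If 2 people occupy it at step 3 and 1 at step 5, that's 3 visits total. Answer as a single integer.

Step 0: p0@(1,3) p1@(4,1) p2@(4,3) p3@(0,4) -> at (1,1): 0 [-], cum=0
Step 1: p0@(0,3) p1@(3,1) p2@(3,3) p3@(0,3) -> at (1,1): 0 [-], cum=0
Step 2: p0@(0,2) p1@(2,1) p2@(2,3) p3@(0,2) -> at (1,1): 0 [-], cum=0
Step 3: p0@ESC p1@(1,1) p2@(1,3) p3@ESC -> at (1,1): 1 [p1], cum=1
Step 4: p0@ESC p1@ESC p2@(0,3) p3@ESC -> at (1,1): 0 [-], cum=1
Step 5: p0@ESC p1@ESC p2@(0,2) p3@ESC -> at (1,1): 0 [-], cum=1
Step 6: p0@ESC p1@ESC p2@ESC p3@ESC -> at (1,1): 0 [-], cum=1
Total visits = 1

Answer: 1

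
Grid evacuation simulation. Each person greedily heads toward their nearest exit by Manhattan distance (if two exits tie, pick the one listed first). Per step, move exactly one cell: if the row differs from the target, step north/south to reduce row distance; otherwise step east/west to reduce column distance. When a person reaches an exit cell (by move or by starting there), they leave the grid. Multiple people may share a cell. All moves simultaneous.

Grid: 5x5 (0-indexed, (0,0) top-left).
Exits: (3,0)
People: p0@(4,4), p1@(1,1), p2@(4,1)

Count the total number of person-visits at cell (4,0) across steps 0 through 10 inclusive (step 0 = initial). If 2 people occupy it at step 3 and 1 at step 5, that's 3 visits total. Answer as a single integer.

Answer: 0

Derivation:
Step 0: p0@(4,4) p1@(1,1) p2@(4,1) -> at (4,0): 0 [-], cum=0
Step 1: p0@(3,4) p1@(2,1) p2@(3,1) -> at (4,0): 0 [-], cum=0
Step 2: p0@(3,3) p1@(3,1) p2@ESC -> at (4,0): 0 [-], cum=0
Step 3: p0@(3,2) p1@ESC p2@ESC -> at (4,0): 0 [-], cum=0
Step 4: p0@(3,1) p1@ESC p2@ESC -> at (4,0): 0 [-], cum=0
Step 5: p0@ESC p1@ESC p2@ESC -> at (4,0): 0 [-], cum=0
Total visits = 0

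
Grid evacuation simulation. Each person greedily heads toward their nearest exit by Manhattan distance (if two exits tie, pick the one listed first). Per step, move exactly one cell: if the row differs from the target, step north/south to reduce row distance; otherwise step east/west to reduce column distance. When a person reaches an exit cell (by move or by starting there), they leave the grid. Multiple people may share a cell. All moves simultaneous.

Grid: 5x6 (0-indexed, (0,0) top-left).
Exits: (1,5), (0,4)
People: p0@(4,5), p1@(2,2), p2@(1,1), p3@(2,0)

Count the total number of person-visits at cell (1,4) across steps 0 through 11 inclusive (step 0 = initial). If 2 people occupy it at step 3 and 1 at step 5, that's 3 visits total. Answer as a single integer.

Answer: 3

Derivation:
Step 0: p0@(4,5) p1@(2,2) p2@(1,1) p3@(2,0) -> at (1,4): 0 [-], cum=0
Step 1: p0@(3,5) p1@(1,2) p2@(1,2) p3@(1,0) -> at (1,4): 0 [-], cum=0
Step 2: p0@(2,5) p1@(1,3) p2@(1,3) p3@(1,1) -> at (1,4): 0 [-], cum=0
Step 3: p0@ESC p1@(1,4) p2@(1,4) p3@(1,2) -> at (1,4): 2 [p1,p2], cum=2
Step 4: p0@ESC p1@ESC p2@ESC p3@(1,3) -> at (1,4): 0 [-], cum=2
Step 5: p0@ESC p1@ESC p2@ESC p3@(1,4) -> at (1,4): 1 [p3], cum=3
Step 6: p0@ESC p1@ESC p2@ESC p3@ESC -> at (1,4): 0 [-], cum=3
Total visits = 3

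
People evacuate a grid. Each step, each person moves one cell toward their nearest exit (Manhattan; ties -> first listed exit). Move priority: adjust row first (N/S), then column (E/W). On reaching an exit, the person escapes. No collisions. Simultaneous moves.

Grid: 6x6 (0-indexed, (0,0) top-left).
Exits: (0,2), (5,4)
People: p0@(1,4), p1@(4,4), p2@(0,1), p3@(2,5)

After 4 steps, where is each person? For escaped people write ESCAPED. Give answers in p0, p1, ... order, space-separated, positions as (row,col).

Step 1: p0:(1,4)->(0,4) | p1:(4,4)->(5,4)->EXIT | p2:(0,1)->(0,2)->EXIT | p3:(2,5)->(3,5)
Step 2: p0:(0,4)->(0,3) | p1:escaped | p2:escaped | p3:(3,5)->(4,5)
Step 3: p0:(0,3)->(0,2)->EXIT | p1:escaped | p2:escaped | p3:(4,5)->(5,5)
Step 4: p0:escaped | p1:escaped | p2:escaped | p3:(5,5)->(5,4)->EXIT

ESCAPED ESCAPED ESCAPED ESCAPED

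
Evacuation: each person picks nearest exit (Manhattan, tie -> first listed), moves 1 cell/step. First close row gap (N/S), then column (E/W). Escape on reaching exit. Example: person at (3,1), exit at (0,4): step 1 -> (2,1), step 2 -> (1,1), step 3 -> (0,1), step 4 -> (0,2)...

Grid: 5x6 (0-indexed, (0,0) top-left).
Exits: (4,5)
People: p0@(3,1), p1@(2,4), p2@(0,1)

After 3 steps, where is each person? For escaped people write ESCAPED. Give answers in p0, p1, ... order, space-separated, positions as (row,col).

Step 1: p0:(3,1)->(4,1) | p1:(2,4)->(3,4) | p2:(0,1)->(1,1)
Step 2: p0:(4,1)->(4,2) | p1:(3,4)->(4,4) | p2:(1,1)->(2,1)
Step 3: p0:(4,2)->(4,3) | p1:(4,4)->(4,5)->EXIT | p2:(2,1)->(3,1)

(4,3) ESCAPED (3,1)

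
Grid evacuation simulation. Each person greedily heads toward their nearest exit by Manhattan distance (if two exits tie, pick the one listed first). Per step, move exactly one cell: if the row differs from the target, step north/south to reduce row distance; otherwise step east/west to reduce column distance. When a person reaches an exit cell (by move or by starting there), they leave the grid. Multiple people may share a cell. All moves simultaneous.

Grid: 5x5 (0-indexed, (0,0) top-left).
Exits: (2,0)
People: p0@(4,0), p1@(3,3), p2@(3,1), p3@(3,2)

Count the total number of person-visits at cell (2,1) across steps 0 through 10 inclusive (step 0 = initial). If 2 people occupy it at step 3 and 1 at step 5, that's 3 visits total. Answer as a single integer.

Answer: 3

Derivation:
Step 0: p0@(4,0) p1@(3,3) p2@(3,1) p3@(3,2) -> at (2,1): 0 [-], cum=0
Step 1: p0@(3,0) p1@(2,3) p2@(2,1) p3@(2,2) -> at (2,1): 1 [p2], cum=1
Step 2: p0@ESC p1@(2,2) p2@ESC p3@(2,1) -> at (2,1): 1 [p3], cum=2
Step 3: p0@ESC p1@(2,1) p2@ESC p3@ESC -> at (2,1): 1 [p1], cum=3
Step 4: p0@ESC p1@ESC p2@ESC p3@ESC -> at (2,1): 0 [-], cum=3
Total visits = 3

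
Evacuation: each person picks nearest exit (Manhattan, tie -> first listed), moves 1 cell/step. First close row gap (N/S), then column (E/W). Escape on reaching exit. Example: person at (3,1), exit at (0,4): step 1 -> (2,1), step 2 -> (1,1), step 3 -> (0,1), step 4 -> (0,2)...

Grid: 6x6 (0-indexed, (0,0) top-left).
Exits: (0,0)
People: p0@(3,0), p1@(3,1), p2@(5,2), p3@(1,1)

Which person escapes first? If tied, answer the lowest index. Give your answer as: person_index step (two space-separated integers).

Answer: 3 2

Derivation:
Step 1: p0:(3,0)->(2,0) | p1:(3,1)->(2,1) | p2:(5,2)->(4,2) | p3:(1,1)->(0,1)
Step 2: p0:(2,0)->(1,0) | p1:(2,1)->(1,1) | p2:(4,2)->(3,2) | p3:(0,1)->(0,0)->EXIT
Step 3: p0:(1,0)->(0,0)->EXIT | p1:(1,1)->(0,1) | p2:(3,2)->(2,2) | p3:escaped
Step 4: p0:escaped | p1:(0,1)->(0,0)->EXIT | p2:(2,2)->(1,2) | p3:escaped
Step 5: p0:escaped | p1:escaped | p2:(1,2)->(0,2) | p3:escaped
Step 6: p0:escaped | p1:escaped | p2:(0,2)->(0,1) | p3:escaped
Step 7: p0:escaped | p1:escaped | p2:(0,1)->(0,0)->EXIT | p3:escaped
Exit steps: [3, 4, 7, 2]
First to escape: p3 at step 2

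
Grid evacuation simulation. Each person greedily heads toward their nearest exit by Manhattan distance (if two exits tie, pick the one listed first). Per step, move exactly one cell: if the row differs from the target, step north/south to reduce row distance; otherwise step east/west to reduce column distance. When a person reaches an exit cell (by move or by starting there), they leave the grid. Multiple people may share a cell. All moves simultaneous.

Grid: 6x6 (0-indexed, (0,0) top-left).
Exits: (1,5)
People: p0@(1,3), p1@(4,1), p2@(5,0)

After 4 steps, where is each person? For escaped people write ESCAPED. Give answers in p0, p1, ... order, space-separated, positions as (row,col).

Step 1: p0:(1,3)->(1,4) | p1:(4,1)->(3,1) | p2:(5,0)->(4,0)
Step 2: p0:(1,4)->(1,5)->EXIT | p1:(3,1)->(2,1) | p2:(4,0)->(3,0)
Step 3: p0:escaped | p1:(2,1)->(1,1) | p2:(3,0)->(2,0)
Step 4: p0:escaped | p1:(1,1)->(1,2) | p2:(2,0)->(1,0)

ESCAPED (1,2) (1,0)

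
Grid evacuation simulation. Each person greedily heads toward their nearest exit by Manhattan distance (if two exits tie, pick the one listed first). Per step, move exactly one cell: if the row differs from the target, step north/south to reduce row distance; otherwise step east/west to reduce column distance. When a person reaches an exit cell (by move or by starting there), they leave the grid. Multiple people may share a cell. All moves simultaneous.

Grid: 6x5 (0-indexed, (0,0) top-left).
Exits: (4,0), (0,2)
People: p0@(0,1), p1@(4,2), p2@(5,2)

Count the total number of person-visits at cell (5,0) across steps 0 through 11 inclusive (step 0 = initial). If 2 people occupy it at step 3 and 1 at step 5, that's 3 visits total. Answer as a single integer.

Step 0: p0@(0,1) p1@(4,2) p2@(5,2) -> at (5,0): 0 [-], cum=0
Step 1: p0@ESC p1@(4,1) p2@(4,2) -> at (5,0): 0 [-], cum=0
Step 2: p0@ESC p1@ESC p2@(4,1) -> at (5,0): 0 [-], cum=0
Step 3: p0@ESC p1@ESC p2@ESC -> at (5,0): 0 [-], cum=0
Total visits = 0

Answer: 0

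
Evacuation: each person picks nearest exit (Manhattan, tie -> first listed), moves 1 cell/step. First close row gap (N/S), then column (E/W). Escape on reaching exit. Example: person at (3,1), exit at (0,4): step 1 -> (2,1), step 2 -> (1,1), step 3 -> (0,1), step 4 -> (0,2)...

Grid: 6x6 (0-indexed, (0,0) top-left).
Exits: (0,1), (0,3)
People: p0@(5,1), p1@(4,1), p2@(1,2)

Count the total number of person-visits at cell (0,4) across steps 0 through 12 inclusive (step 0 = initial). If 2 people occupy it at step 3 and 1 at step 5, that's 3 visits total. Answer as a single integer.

Step 0: p0@(5,1) p1@(4,1) p2@(1,2) -> at (0,4): 0 [-], cum=0
Step 1: p0@(4,1) p1@(3,1) p2@(0,2) -> at (0,4): 0 [-], cum=0
Step 2: p0@(3,1) p1@(2,1) p2@ESC -> at (0,4): 0 [-], cum=0
Step 3: p0@(2,1) p1@(1,1) p2@ESC -> at (0,4): 0 [-], cum=0
Step 4: p0@(1,1) p1@ESC p2@ESC -> at (0,4): 0 [-], cum=0
Step 5: p0@ESC p1@ESC p2@ESC -> at (0,4): 0 [-], cum=0
Total visits = 0

Answer: 0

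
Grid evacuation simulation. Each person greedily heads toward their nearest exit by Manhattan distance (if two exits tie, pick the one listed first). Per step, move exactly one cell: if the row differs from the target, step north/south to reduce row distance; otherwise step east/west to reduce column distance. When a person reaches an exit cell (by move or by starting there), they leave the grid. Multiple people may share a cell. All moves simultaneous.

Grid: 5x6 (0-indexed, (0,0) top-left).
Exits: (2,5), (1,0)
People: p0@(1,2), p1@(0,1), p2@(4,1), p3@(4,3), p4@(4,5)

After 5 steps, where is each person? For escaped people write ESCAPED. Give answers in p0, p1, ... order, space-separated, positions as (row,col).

Step 1: p0:(1,2)->(1,1) | p1:(0,1)->(1,1) | p2:(4,1)->(3,1) | p3:(4,3)->(3,3) | p4:(4,5)->(3,5)
Step 2: p0:(1,1)->(1,0)->EXIT | p1:(1,1)->(1,0)->EXIT | p2:(3,1)->(2,1) | p3:(3,3)->(2,3) | p4:(3,5)->(2,5)->EXIT
Step 3: p0:escaped | p1:escaped | p2:(2,1)->(1,1) | p3:(2,3)->(2,4) | p4:escaped
Step 4: p0:escaped | p1:escaped | p2:(1,1)->(1,0)->EXIT | p3:(2,4)->(2,5)->EXIT | p4:escaped

ESCAPED ESCAPED ESCAPED ESCAPED ESCAPED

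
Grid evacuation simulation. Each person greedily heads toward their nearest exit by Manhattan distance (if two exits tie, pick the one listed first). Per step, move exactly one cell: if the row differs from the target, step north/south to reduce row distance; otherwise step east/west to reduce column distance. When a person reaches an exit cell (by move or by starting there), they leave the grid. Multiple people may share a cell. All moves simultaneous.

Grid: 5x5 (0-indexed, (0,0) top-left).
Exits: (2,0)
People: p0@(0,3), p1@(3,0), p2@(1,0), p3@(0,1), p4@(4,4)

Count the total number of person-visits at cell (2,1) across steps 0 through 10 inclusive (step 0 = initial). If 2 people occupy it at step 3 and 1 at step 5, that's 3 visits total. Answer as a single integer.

Step 0: p0@(0,3) p1@(3,0) p2@(1,0) p3@(0,1) p4@(4,4) -> at (2,1): 0 [-], cum=0
Step 1: p0@(1,3) p1@ESC p2@ESC p3@(1,1) p4@(3,4) -> at (2,1): 0 [-], cum=0
Step 2: p0@(2,3) p1@ESC p2@ESC p3@(2,1) p4@(2,4) -> at (2,1): 1 [p3], cum=1
Step 3: p0@(2,2) p1@ESC p2@ESC p3@ESC p4@(2,3) -> at (2,1): 0 [-], cum=1
Step 4: p0@(2,1) p1@ESC p2@ESC p3@ESC p4@(2,2) -> at (2,1): 1 [p0], cum=2
Step 5: p0@ESC p1@ESC p2@ESC p3@ESC p4@(2,1) -> at (2,1): 1 [p4], cum=3
Step 6: p0@ESC p1@ESC p2@ESC p3@ESC p4@ESC -> at (2,1): 0 [-], cum=3
Total visits = 3

Answer: 3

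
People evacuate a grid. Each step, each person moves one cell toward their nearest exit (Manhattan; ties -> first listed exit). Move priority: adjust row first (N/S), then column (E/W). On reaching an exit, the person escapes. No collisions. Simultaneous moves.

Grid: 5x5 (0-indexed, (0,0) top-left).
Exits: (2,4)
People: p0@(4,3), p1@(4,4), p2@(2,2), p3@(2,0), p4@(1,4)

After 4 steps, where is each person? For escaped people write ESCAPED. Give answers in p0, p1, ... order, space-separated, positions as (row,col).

Step 1: p0:(4,3)->(3,3) | p1:(4,4)->(3,4) | p2:(2,2)->(2,3) | p3:(2,0)->(2,1) | p4:(1,4)->(2,4)->EXIT
Step 2: p0:(3,3)->(2,3) | p1:(3,4)->(2,4)->EXIT | p2:(2,3)->(2,4)->EXIT | p3:(2,1)->(2,2) | p4:escaped
Step 3: p0:(2,3)->(2,4)->EXIT | p1:escaped | p2:escaped | p3:(2,2)->(2,3) | p4:escaped
Step 4: p0:escaped | p1:escaped | p2:escaped | p3:(2,3)->(2,4)->EXIT | p4:escaped

ESCAPED ESCAPED ESCAPED ESCAPED ESCAPED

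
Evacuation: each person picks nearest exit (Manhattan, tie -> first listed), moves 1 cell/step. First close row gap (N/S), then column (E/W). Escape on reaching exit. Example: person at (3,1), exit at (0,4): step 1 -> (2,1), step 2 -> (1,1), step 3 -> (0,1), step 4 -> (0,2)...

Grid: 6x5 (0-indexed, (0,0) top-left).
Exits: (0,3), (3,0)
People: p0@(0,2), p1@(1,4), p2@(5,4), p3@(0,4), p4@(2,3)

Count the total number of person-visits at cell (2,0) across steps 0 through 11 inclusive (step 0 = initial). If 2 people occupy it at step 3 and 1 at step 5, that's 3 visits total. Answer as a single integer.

Step 0: p0@(0,2) p1@(1,4) p2@(5,4) p3@(0,4) p4@(2,3) -> at (2,0): 0 [-], cum=0
Step 1: p0@ESC p1@(0,4) p2@(4,4) p3@ESC p4@(1,3) -> at (2,0): 0 [-], cum=0
Step 2: p0@ESC p1@ESC p2@(3,4) p3@ESC p4@ESC -> at (2,0): 0 [-], cum=0
Step 3: p0@ESC p1@ESC p2@(2,4) p3@ESC p4@ESC -> at (2,0): 0 [-], cum=0
Step 4: p0@ESC p1@ESC p2@(1,4) p3@ESC p4@ESC -> at (2,0): 0 [-], cum=0
Step 5: p0@ESC p1@ESC p2@(0,4) p3@ESC p4@ESC -> at (2,0): 0 [-], cum=0
Step 6: p0@ESC p1@ESC p2@ESC p3@ESC p4@ESC -> at (2,0): 0 [-], cum=0
Total visits = 0

Answer: 0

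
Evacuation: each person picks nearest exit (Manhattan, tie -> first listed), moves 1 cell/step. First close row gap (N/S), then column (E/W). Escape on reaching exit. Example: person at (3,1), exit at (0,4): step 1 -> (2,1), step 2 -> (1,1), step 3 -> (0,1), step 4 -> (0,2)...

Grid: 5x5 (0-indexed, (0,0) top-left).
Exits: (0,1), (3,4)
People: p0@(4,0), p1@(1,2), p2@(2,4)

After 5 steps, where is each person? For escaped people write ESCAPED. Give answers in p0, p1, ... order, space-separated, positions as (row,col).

Step 1: p0:(4,0)->(3,0) | p1:(1,2)->(0,2) | p2:(2,4)->(3,4)->EXIT
Step 2: p0:(3,0)->(2,0) | p1:(0,2)->(0,1)->EXIT | p2:escaped
Step 3: p0:(2,0)->(1,0) | p1:escaped | p2:escaped
Step 4: p0:(1,0)->(0,0) | p1:escaped | p2:escaped
Step 5: p0:(0,0)->(0,1)->EXIT | p1:escaped | p2:escaped

ESCAPED ESCAPED ESCAPED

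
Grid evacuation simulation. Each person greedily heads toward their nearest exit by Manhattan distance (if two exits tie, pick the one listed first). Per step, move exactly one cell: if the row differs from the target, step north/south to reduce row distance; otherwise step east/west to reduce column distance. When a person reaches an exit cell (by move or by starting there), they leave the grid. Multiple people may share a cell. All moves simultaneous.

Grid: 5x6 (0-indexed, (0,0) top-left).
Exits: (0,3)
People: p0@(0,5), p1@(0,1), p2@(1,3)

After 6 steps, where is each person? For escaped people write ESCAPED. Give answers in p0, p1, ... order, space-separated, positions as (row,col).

Step 1: p0:(0,5)->(0,4) | p1:(0,1)->(0,2) | p2:(1,3)->(0,3)->EXIT
Step 2: p0:(0,4)->(0,3)->EXIT | p1:(0,2)->(0,3)->EXIT | p2:escaped

ESCAPED ESCAPED ESCAPED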